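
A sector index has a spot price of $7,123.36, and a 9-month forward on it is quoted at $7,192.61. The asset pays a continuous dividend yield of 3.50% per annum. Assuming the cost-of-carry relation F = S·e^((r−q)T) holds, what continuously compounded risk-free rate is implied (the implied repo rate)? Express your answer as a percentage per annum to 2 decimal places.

From F = S·e^((r−q)T): (r − q) = ln(F/S)/T
ln(7192.61/7123.36) = ln(1.009722) = 0.009675
(r − q) = 0.009675 / (9/12) = 0.012900
r = ln(F/S)/T + q = 0.012900 + 0.0350 = 0.047900
r = 4.79%

4.79%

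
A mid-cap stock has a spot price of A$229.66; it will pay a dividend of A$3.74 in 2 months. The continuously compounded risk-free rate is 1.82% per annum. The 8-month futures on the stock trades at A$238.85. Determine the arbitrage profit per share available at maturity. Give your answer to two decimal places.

A$10.16 per share

PV(dividends) I = 3.74·e^(−0.0182·2/12) = 3.7287
Fair futures F* = (S − I)·e^(rT) = (229.66 − 3.7287)·e^0.012133 = 225.9313 × 1.012207 = 228.6892
Market A$238.85 > fair 228.6892: forward overpriced → cash-and-carry (borrow at r, buy the stock and collect the dividends, short the forward).
Profit at T = |F_mkt − F*| = |238.85 − 228.6892| = A$10.16 per share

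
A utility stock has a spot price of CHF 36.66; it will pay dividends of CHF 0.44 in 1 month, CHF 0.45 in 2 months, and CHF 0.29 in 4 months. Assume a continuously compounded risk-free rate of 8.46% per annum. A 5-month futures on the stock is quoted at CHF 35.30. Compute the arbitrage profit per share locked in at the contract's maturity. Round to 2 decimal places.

PV(dividends) I = 0.44·e^(−0.0846·1/12) + 0.45·e^(−0.0846·2/12) + 0.29·e^(−0.0846·4/12) = 1.1625
Fair futures F* = (S − I)·e^(rT) = (36.66 − 1.1625)·e^0.035250 = 35.4975 × 1.035879 = 36.7711
Market CHF 35.30 < fair 36.7711: forward underpriced → reverse cash-and-carry (short the stock, invest proceeds at r, pay the dividends, go long the forward).
Profit at T = |F_mkt − F*| = |35.30 − 36.7711| = CHF 1.47 per share

CHF 1.47 per share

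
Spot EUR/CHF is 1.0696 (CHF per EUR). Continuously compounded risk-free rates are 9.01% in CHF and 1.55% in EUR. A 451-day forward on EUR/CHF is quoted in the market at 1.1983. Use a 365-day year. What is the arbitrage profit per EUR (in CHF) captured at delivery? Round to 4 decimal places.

Fair forward: F* = S·e^(carry·T), with carry = (r_CHF − r_EUR) = 0.0901 − 0.0155 = 0.0746
F* = 1.0696 · e^(0.0746 × 451/365) = 1.0696 · e^0.092177 = 1.0696 × 1.096559 = 1.1729
Market 1.1983 > fair 1.1729: forward overpriced → cash-and-carry (buy spot, short the forward).
At maturity, profit = |F_mkt − F*| = |1.1983 − 1.1729| = 0.0254 per EUR (in CHF)

0.0254 per EUR (in CHF)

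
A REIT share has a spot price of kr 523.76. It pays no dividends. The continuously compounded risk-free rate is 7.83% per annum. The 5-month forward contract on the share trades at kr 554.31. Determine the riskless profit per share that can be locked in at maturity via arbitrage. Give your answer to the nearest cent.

kr 13.18 per share

Fair forward: F* = S·e^(carry·T), with carry = r = 0.0783
F* = 523.76 · e^(0.0783 × 5/12) = 523.76 · e^0.032625 = 523.76 × 1.033163 = kr 541.1295
Market kr 554.31 > fair kr 541.1295: forward overpriced → cash-and-carry (buy spot, short the forward).
At maturity, profit = |F_mkt − F*| = |554.31 − 541.1295| = kr 13.18 per share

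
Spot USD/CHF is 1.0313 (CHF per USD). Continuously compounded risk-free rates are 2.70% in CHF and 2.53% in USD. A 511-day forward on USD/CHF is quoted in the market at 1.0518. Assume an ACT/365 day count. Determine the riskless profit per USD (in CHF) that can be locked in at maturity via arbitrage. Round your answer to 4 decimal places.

0.0180 per USD (in CHF)

Fair forward: F* = S·e^(carry·T), with carry = (r_CHF − r_USD) = 0.0270 − 0.0253 = 0.0017
F* = 1.0313 · e^(0.0017 × 511/365) = 1.0313 · e^0.002380 = 1.0313 × 1.002383 = 1.0338
Market 1.0518 > fair 1.0338: forward overpriced → cash-and-carry (buy spot, short the forward).
At maturity, profit = |F_mkt − F*| = |1.0518 − 1.0338| = 0.0180 per USD (in CHF)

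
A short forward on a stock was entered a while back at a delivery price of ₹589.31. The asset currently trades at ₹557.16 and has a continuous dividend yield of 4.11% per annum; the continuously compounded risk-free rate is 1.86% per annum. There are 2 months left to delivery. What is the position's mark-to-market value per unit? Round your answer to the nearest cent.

₹34.13

Current fair forward for the remaining 2 months: F = S·e^((r − q)·T), (r − q) = 0.0186 − 0.0411 = -0.0225
F = 557.16 · e^(-0.0225 × 2/12) = 557.16 × 0.996257 = 555.0746
Value of long forward = (F − K)·e^(−rT) = (555.0746 − 589.31) · e^(−0.0186·2/12)
= -34.2354 × 0.996905 = -34.13
Short position value = −(long value) = ₹34.13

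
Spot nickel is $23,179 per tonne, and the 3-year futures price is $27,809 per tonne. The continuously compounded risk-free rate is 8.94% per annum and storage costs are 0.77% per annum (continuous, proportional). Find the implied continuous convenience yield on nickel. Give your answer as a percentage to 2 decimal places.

3.64%

F = S·e^((r+u−y)T) ⇒ (r+u−y) = ln(F/S)/T
ln(27809/23179) = 0.182113; /T ⇒ 0.060704
y = r + u − ln(F/S)/T = 0.0894 + 0.0077 − 0.060704 = 0.036396
y = 3.64%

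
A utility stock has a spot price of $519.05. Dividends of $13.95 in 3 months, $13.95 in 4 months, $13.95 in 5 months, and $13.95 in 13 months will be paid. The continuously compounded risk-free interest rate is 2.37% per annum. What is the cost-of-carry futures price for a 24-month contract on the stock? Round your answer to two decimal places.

PV(dividends) I = 13.95·e^(−0.0237·3/12) + 13.95·e^(−0.0237·4/12) + 13.95·e^(−0.0237·5/12) + 13.95·e^(−0.0237·13/12)
I = 13.8676 + 13.8402 + 13.8129 + 13.5964 = 55.1171
F = (S − I)·e^(rT) = (519.05 − 55.1171) · e^(0.0237·24/12)
= 463.9329 · e^0.047400 = 463.9329 × 1.048541 = $486.45

$486.45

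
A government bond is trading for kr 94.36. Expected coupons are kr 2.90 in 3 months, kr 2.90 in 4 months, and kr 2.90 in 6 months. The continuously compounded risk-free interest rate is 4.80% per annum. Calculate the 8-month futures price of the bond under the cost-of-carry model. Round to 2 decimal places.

kr 88.60

PV(coupons) I = 2.90·e^(−0.0480·3/12) + 2.90·e^(−0.0480·4/12) + 2.90·e^(−0.0480·6/12)
I = 2.8654 + 2.8540 + 2.8312 = 8.5506
F = (S − I)·e^(rT) = (94.36 − 8.5506) · e^(0.0480·8/12)
= 85.8094 · e^0.032000 = 85.8094 × 1.032518 = kr 88.60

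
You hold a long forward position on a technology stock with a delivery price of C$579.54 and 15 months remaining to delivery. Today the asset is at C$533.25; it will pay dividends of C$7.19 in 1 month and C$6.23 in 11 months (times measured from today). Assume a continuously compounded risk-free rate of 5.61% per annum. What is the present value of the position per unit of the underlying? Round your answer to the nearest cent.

PV(remaining dividends) I = 7.19·e^(−0.0561·1/12) + 6.23·e^(−0.0561·11/12) = 13.0742
Current forward F = (S − I)·e^(rT) = (533.25 − 13.0742)·e^(0.0561·15/12) = 520.1758 × 1.072642 = 557.9624
Value (long) = (F − K)·e^(−rT) = (557.9624 − 579.54) × 0.932277 = -20.1163
Value = -C$20.12

-C$20.12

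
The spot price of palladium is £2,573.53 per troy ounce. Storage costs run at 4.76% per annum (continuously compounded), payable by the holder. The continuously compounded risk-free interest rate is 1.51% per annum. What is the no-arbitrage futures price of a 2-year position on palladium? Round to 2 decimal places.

Net carry = r + u − y = 0.0151 + 0.0476 − 0.0000 = 0.0627
F = S·e^((r+u−y)T) = 2573.53 · e^(0.0627 × 2) = 2573.53 · e^0.12540000
= 2573.53 × 1.13360180 = £2,917.36 per troy ounce

£2,917.36 per troy ounce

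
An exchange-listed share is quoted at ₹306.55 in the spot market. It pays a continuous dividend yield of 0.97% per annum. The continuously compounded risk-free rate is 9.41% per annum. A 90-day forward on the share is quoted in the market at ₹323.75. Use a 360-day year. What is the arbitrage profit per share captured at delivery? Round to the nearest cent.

Fair forward: F* = S·e^(carry·T), with carry = (r − q) = 0.0941 − 0.0097 = 0.0844
F* = 306.55 · e^(0.0844 × 90/360) = 306.55 · e^0.021100 = 306.55 × 1.021324 = ₹313.0869
Market ₹323.75 > fair ₹313.0869: forward overpriced → cash-and-carry (buy spot, short the forward).
At maturity, profit = |F_mkt − F*| = |323.75 − 313.0869| = ₹10.66 per share

₹10.66 per share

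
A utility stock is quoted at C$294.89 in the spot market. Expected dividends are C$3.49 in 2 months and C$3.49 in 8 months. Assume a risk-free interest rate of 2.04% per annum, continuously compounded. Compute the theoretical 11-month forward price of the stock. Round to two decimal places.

C$293.40

PV(dividends) I = 3.49·e^(−0.0204·2/12) + 3.49·e^(−0.0204·8/12)
I = 3.4782 + 3.4429 = 6.9211
F = (S − I)·e^(rT) = (294.89 − 6.9211) · e^(0.0204·11/12)
= 287.9689 · e^0.018700 = 287.9689 × 1.018876 = C$293.40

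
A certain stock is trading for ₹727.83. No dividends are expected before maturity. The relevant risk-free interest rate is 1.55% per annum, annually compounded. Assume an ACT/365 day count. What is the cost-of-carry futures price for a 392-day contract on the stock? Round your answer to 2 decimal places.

₹739.95

F = S · (1+r)^T
= 727.83 × 1.016656
F = ₹739.95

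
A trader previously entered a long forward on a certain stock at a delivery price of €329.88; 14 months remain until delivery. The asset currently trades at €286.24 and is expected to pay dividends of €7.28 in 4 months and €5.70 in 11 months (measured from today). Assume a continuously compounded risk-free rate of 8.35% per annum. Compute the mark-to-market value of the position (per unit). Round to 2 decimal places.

PV(remaining dividends) I = 7.28·e^(−0.0835·4/12) + 5.70·e^(−0.0835·11/12) = 12.3602
Current forward F = (S − I)·e^(rT) = (286.24 − 12.3602)·e^(0.0835·14/12) = 273.8798 × 1.102320 = 301.9032
Value (long) = (F − K)·e^(−rT) = (301.9032 − 329.88) × 0.907178 = -25.3799
Value = -€25.38

-€25.38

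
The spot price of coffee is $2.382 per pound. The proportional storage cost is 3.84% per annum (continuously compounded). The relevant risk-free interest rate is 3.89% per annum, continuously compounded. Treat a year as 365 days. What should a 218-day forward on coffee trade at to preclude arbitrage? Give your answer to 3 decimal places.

Net carry = r + u − y = 0.0389 + 0.0384 − 0.0000 = 0.0773
F = S·e^((r+u−y)T) = 2.382 · e^(0.0773 × 218/365) = 2.382 · e^0.046168
= 2.382 × 1.047250 = $2.495 per pound

$2.495 per pound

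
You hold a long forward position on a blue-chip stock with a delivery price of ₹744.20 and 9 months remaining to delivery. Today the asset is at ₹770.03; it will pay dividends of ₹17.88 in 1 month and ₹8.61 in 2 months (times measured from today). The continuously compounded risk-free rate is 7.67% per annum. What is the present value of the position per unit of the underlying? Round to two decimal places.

PV(remaining dividends) I = 17.88·e^(−0.0767·1/12) + 8.61·e^(−0.0767·2/12) = 26.2667
Current forward F = (S − I)·e^(rT) = (770.03 − 26.2667)·e^(0.0767·9/12) = 743.7633 × 1.059212 = 787.8030
Value (long) = (F − K)·e^(−rT) = (787.8030 − 744.20) × 0.944098 = 41.1655
Value = ₹41.17

₹41.17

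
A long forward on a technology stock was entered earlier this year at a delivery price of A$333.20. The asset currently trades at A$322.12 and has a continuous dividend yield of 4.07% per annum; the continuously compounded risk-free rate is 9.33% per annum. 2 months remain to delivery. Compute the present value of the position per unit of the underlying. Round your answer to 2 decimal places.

-A$8.12

Current fair forward for the remaining 2 months: F = S·e^((r − q)·T), (r − q) = 0.0933 − 0.0407 = 0.0526
F = 322.12 · e^(0.0526 × 2/12) = 322.12 × 1.008805 = 324.9563
Value of long forward = (F − K)·e^(−rT) = (324.9563 − 333.20) · e^(−0.0933·2/12)
= -8.2437 × 0.984570 = -8.12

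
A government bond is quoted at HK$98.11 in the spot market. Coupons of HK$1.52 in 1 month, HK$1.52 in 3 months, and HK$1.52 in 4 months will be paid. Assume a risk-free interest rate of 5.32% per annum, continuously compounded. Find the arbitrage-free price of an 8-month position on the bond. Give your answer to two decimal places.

PV(coupons) I = 1.52·e^(−0.0532·1/12) + 1.52·e^(−0.0532·3/12) + 1.52·e^(−0.0532·4/12)
I = 1.5133 + 1.4999 + 1.4933 = 4.5065
F = (S − I)·e^(rT) = (98.11 − 4.5065) · e^(0.0532·8/12)
= 93.6035 · e^0.035467 = 93.6035 × 1.036103 = HK$96.98

HK$96.98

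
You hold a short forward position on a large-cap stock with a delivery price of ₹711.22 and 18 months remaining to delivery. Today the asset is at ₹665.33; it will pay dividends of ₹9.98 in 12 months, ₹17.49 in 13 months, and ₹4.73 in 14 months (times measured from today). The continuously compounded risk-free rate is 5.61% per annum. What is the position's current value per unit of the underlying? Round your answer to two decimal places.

PV(remaining dividends) I = 9.98·e^(−0.0561·12/12) + 17.49·e^(−0.0561·13/12) + 4.73·e^(−0.0561·14/12) = 30.3246
Current forward F = (S − I)·e^(rT) = (665.33 − 30.3246)·e^(0.0561·18/12) = 635.0054 × 1.087792 = 690.7538
Value (long) = (F − K)·e^(−rT) = (690.7538 − 711.22) × 0.919293 = -18.8144
Short position value = −(long value) = ₹18.81

₹18.81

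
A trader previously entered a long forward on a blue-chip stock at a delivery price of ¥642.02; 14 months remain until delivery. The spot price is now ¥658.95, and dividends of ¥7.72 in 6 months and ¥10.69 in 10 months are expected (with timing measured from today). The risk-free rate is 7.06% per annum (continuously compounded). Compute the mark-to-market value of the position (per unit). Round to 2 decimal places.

PV(remaining dividends) I = 7.72·e^(−0.0706·6/12) + 10.69·e^(−0.0706·10/12) = 17.5315
Current forward F = (S − I)·e^(rT) = (658.95 − 17.5315)·e^(0.0706·14/12) = 641.4185 × 1.085854 = 696.4868
Value (long) = (F − K)·e^(−rT) = (696.4868 − 642.02) × 0.920934 = 50.1603
Value = ¥50.16

¥50.16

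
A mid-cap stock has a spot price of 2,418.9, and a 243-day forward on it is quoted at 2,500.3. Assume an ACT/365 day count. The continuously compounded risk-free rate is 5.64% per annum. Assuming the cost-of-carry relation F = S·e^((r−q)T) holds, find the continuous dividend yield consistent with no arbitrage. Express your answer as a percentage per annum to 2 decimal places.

From F = S·e^((r−q)T): (r − q) = ln(F/S)/T
ln(2500.3/2418.9) = ln(1.033652) = 0.033098
(r − q) = 0.033098 / (243/365) = 0.049715
q = r − ln(F/S)/T = 0.0564 − 0.049715 = 0.006685
q = 0.67%

0.67%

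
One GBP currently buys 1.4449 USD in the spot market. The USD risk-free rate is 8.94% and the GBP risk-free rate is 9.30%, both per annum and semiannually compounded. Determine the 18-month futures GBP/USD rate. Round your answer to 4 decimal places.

1.4375

By covered interest parity, F = S · (1+r_USD/2)^(2T) / (1+r_GBP/2)^(2T)
= 1.4449 × 1.140184 / 1.146087 = 1.4449 × 0.994849
F = 1.4375 USD per GBP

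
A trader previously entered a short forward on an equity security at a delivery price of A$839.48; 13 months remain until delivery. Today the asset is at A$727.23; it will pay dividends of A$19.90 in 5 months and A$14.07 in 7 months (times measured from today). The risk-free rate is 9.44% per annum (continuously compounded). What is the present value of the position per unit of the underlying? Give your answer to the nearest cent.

A$63.09

PV(remaining dividends) I = 19.90·e^(−0.0944·5/12) + 14.07·e^(−0.0944·7/12) = 32.4486
Current forward F = (S − I)·e^(rT) = (727.23 − 32.4486)·e^(0.0944·13/12) = 694.7814 × 1.107679 = 769.5948
Value (long) = (F − K)·e^(−rT) = (769.5948 − 839.48) × 0.902789 = -63.0916
Short position value = −(long value) = A$63.09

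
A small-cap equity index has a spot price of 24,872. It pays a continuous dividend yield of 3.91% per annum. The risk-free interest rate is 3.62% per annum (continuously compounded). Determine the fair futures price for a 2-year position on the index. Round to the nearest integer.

F = S·e^((r − q)T) = 24872 · e^((0.0362 − 0.0391) × 2)
= 24872 · e^-0.005800 = 24872 × 0.994217
F = 24,728

24,728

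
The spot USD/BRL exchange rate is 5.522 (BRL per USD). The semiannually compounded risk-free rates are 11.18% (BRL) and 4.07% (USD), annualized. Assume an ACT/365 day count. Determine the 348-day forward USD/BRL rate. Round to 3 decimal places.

By covered interest parity, F = S · (1+r_BRL/2)^(2T) / (1+r_USD/2)^(2T)
= 5.522 × 1.109290 / 1.039162 = 5.522 × 1.067485
F = 5.895 BRL per USD

5.895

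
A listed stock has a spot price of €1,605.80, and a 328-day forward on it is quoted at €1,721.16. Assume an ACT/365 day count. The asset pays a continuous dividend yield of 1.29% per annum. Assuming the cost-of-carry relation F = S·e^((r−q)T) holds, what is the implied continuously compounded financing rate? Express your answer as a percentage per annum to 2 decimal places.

9.01%

From F = S·e^((r−q)T): (r − q) = ln(F/S)/T
ln(1721.16/1605.80) = ln(1.071840) = 0.069377
(r − q) = 0.069377 / (328/365) = 0.077203
r = ln(F/S)/T + q = 0.077203 + 0.0129 = 0.090103
r = 9.01%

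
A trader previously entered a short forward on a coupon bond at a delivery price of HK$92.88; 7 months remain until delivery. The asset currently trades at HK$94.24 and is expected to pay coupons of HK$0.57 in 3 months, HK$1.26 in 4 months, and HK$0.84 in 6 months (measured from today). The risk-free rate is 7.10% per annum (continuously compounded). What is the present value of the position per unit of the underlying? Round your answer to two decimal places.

-HK$2.53

PV(remaining coupons) I = 0.57·e^(−0.0710·3/12) + 1.26·e^(−0.0710·4/12) + 0.84·e^(−0.0710·6/12) = 2.6012
Current forward F = (S − I)·e^(rT) = (94.24 − 2.6012)·e^(0.0710·7/12) = 91.6388 × 1.042286 = 95.5138
Value (long) = (F − K)·e^(−rT) = (95.5138 − 92.88) × 0.959429 = 2.5269
Short position value = −(long value) = -HK$2.53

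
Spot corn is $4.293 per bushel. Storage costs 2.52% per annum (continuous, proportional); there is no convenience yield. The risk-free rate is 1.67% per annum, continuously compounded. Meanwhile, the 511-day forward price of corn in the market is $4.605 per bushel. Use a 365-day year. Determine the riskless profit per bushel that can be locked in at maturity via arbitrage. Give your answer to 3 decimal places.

Fair forward: F* = S·e^(carry·T), with carry = (r + u) = 0.0167 + 0.0252 = 0.0419
F* = 4.293 · e^(0.0419 × 511/365) = 4.293 · e^0.058660 = 4.293 × 1.060415 = $4.5524
Market $4.605 > fair $4.5524: forward overpriced → cash-and-carry (buy spot, short the forward).
At maturity, profit = |F_mkt − F*| = |4.605 − 4.5524| = $0.053 per bushel

$0.053 per bushel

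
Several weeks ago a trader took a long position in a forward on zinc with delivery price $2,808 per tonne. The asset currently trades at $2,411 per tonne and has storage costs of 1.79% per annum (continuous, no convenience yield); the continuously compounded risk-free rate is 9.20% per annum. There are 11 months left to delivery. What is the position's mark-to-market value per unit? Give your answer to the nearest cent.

-$130.02 per tonne

Current fair forward for the remaining 11 months: F = S·e^((r + u)·T), (r + u) = 0.0920 + 0.0179 = 0.1099
F = 2411 · e^(0.1099 × 11/12) = 2411 × 1.10599089 = 2666.5440
Value of long forward = (F − K)·e^(−rT) = (2666.5440 − 2808) · e^(−0.0920·11/12)
= -141.4560 × 0.91912483 = -130.02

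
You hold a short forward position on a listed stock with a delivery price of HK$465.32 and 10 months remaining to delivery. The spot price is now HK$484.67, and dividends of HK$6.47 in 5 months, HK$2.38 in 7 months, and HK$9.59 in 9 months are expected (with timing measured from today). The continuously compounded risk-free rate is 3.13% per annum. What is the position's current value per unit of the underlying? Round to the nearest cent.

-HK$13.24

PV(remaining dividends) I = 6.47·e^(−0.0313·5/12) + 2.38·e^(−0.0313·7/12) + 9.59·e^(−0.0313·9/12) = 18.0906
Current forward F = (S − I)·e^(rT) = (484.67 − 18.0906)·e^(0.0313·10/12) = 466.5794 × 1.026426 = 478.9092
Value (long) = (F − K)·e^(−rT) = (478.9092 − 465.32) × 0.974254 = 13.2393
Short position value = −(long value) = -HK$13.24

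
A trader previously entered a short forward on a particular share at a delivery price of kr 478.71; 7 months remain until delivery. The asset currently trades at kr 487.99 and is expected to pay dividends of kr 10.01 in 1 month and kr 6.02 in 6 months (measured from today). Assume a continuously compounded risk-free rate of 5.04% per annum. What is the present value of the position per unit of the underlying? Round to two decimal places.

-kr 7.31

PV(remaining dividends) I = 10.01·e^(−0.0504·1/12) + 6.02·e^(−0.0504·6/12) = 15.8382
Current forward F = (S − I)·e^(rT) = (487.99 − 15.8382)·e^(0.0504·7/12) = 472.1518 × 1.029836 = 486.2389
Value (long) = (F − K)·e^(−rT) = (486.2389 − 478.71) × 0.971028 = 7.3108
Short position value = −(long value) = -kr 7.31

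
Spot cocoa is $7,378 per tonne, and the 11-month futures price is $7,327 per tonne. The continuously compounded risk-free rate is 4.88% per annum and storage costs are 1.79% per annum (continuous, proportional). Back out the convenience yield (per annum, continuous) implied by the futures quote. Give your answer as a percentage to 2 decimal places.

F = S·e^((r+u−y)T) ⇒ (r+u−y) = ln(F/S)/T
ln(7327/7378) = -0.006936; /T ⇒ -0.007567
y = r + u − ln(F/S)/T = 0.0488 + 0.0179 + 0.007567 = 0.074267
y = 7.43%

7.43%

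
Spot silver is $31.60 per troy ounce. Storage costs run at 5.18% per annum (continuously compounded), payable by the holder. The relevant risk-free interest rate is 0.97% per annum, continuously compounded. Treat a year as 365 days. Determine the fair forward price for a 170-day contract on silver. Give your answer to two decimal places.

$32.52 per troy ounce

Net carry = r + u − y = 0.0097 + 0.0518 − 0.0000 = 0.0615
F = S·e^((r+u−y)T) = 31.60 · e^(0.0615 × 170/365) = 31.60 · e^0.028644
= 31.60 × 1.029058 = $32.52 per troy ounce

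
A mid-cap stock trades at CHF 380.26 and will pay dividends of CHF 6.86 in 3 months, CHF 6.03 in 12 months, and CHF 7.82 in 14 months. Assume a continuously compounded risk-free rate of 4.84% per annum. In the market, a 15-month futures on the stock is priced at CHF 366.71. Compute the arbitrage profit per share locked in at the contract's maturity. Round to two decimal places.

CHF 16.11 per share

PV(dividends) I = 6.86·e^(−0.0484·3/12) + 6.03·e^(−0.0484·12/12) + 7.82·e^(−0.0484·14/12) = 19.9133
Fair futures F* = (S − I)·e^(rT) = (380.26 − 19.9133)·e^0.060500 = 360.3467 × 1.062368 = 382.8208
Market CHF 366.71 < fair 382.8208: forward underpriced → reverse cash-and-carry (short the stock, invest proceeds at r, pay the dividends, go long the forward).
Profit at T = |F_mkt − F*| = |366.71 − 382.8208| = CHF 16.11 per share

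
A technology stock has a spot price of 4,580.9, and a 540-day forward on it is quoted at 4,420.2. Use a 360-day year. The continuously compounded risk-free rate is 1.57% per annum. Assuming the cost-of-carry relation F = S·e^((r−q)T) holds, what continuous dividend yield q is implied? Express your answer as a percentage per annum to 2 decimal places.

From F = S·e^((r−q)T): (r − q) = ln(F/S)/T
ln(4420.2/4580.9) = ln(0.964920) = -0.035710
(r − q) = -0.035710 / (540/360) = -0.023807
q = r − ln(F/S)/T = 0.0157 + 0.023807 = 0.039507
q = 3.95%

3.95%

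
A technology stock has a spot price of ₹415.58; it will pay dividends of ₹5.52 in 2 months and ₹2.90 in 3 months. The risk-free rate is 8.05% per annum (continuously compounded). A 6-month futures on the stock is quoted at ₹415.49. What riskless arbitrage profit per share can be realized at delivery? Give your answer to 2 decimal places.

PV(dividends) I = 5.52·e^(−0.0805·2/12) + 2.90·e^(−0.0805·3/12) = 8.2887
Fair futures F* = (S − I)·e^(rT) = (415.58 − 8.2887)·e^0.040250 = 407.2913 × 1.041071 = 424.0192
Market ₹415.49 < fair 424.0192: forward underpriced → reverse cash-and-carry (short the stock, invest proceeds at r, pay the dividends, go long the forward).
Profit at T = |F_mkt − F*| = |415.49 − 424.0192| = ₹8.53 per share

₹8.53 per share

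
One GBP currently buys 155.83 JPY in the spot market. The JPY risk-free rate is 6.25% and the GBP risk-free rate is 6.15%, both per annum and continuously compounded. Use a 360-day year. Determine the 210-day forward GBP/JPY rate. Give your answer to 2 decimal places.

155.92

F = S·e^((r_JPY − r_GBP)T) = 155.83 · e^((0.0625 − 0.0615) × 210/360)
= 155.83 · e^0.000583 = 155.83 × 1.000583
F = 155.92 JPY per GBP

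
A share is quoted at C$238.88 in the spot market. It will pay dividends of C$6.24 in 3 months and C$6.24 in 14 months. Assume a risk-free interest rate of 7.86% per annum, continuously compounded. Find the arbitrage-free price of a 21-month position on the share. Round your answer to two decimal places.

PV(dividends) I = 6.24·e^(−0.0786·3/12) + 6.24·e^(−0.0786·14/12)
I = 6.1186 + 5.6932 = 11.8118
F = (S − I)·e^(rT) = (238.88 − 11.8118) · e^(0.0786·21/12)
= 227.0682 · e^0.137550 = 227.0682 × 1.147459 = C$260.55

C$260.55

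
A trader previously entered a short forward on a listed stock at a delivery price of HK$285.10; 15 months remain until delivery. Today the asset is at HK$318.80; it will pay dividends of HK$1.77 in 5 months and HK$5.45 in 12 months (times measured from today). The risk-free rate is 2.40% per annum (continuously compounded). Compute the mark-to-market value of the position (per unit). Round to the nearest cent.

PV(remaining dividends) I = 1.77·e^(−0.0240·5/12) + 5.45·e^(−0.0240·12/12) = 7.0731
Current forward F = (S − I)·e^(rT) = (318.80 − 7.0731)·e^(0.0240·15/12) = 311.7269 × 1.030455 = 321.2205
Value (long) = (F − K)·e^(−rT) = (321.2205 − 285.10) × 0.970446 = 35.0530
Short position value = −(long value) = -HK$35.05

-HK$35.05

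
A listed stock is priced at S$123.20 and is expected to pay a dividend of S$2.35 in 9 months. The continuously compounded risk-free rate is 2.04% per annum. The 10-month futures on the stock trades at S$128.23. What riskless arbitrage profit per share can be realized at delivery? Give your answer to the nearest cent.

PV(dividends) I = 2.35·e^(−0.0204·9/12) = 2.3143
Fair futures F* = (S − I)·e^(rT) = (123.20 − 2.3143)·e^0.017000 = 120.8857 × 1.017145 = 122.9583
Market S$128.23 > fair 122.9583: forward overpriced → cash-and-carry (borrow at r, buy the stock and collect the dividends, short the forward).
Profit at T = |F_mkt − F*| = |128.23 − 122.9583| = S$5.27 per share

S$5.27 per share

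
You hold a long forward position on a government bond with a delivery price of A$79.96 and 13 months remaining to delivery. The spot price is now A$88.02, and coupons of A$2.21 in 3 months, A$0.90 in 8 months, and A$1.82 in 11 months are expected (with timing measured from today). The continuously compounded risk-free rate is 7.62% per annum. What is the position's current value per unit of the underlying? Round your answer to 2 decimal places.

A$9.67

PV(remaining coupons) I = 2.21·e^(−0.0762·3/12) + 0.90·e^(−0.0762·8/12) + 1.82·e^(−0.0762·11/12) = 4.7209
Current forward F = (S − I)·e^(rT) = (88.02 − 4.7209)·e^(0.0762·13/12) = 83.2991 × 1.086053 = 90.4672
Value (long) = (F − K)·e^(−rT) = (90.4672 − 79.96) × 0.920765 = 9.6747
Value = A$9.67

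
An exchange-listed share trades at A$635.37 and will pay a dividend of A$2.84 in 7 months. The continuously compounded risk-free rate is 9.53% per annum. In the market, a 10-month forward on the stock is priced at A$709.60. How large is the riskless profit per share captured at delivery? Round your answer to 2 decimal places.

A$24.62 per share

PV(dividends) I = 2.84·e^(−0.0953·7/12) = 2.6864
Fair forward F* = (S − I)·e^(rT) = (635.37 − 2.6864)·e^0.079417 = 632.6836 × 1.082656 = 684.9787
Market A$709.60 > fair 684.9787: forward overpriced → cash-and-carry (borrow at r, buy the stock and collect the dividends, short the forward).
Profit at T = |F_mkt − F*| = |709.60 − 684.9787| = A$24.62 per share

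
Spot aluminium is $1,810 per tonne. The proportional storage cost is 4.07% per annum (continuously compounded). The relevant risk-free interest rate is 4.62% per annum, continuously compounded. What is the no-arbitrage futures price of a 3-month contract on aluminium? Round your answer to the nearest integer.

$1,850 per tonne

Net carry = r + u − y = 0.0462 + 0.0407 − 0.0000 = 0.0869
F = S·e^((r+u−y)T) = 1810 · e^(0.0869 × 3/12) = 1810 · e^0.021725
= 1810 × 1.021963 = $1,850 per tonne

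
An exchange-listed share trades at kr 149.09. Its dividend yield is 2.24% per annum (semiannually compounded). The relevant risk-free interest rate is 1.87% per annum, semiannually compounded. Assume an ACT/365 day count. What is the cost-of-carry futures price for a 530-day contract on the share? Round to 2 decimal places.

kr 148.30

F = S · (1+r/2)^(2T) / (1+q/2)^(2T)
= 149.09 × 1.027396 / 1.032874 = 149.09 × 0.994696
F = kr 148.30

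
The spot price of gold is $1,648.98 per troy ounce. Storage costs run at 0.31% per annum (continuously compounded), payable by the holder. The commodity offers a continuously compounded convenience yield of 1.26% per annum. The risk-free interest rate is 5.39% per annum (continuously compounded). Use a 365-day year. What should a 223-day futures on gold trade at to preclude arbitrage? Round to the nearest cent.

Net carry = r + u − y = 0.0539 + 0.0031 − 0.0126 = 0.0444
F = S·e^((r+u−y)T) = 1648.98 · e^(0.0444 × 223/365) = 1648.98 · e^0.02712658
= 1648.98 × 1.02749786 = $1,694.32 per troy ounce

$1,694.32 per troy ounce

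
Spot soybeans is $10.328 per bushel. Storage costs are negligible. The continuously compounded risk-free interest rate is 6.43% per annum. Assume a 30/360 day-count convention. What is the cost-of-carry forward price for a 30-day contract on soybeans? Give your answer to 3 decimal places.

F = S·e^(rT) = 10.328 · e^(0.0643 × 30/360) = 10.328 · e^0.005358
= 10.328 × 1.005372 = $10.383 per bushel

$10.383 per bushel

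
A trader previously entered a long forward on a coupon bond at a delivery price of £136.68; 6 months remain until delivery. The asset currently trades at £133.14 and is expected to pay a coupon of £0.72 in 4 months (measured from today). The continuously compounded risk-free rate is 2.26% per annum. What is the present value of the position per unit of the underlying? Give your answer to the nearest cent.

-£2.72

PV(remaining coupons) I = 0.72·e^(−0.0226·4/12) = 0.7146
Current forward F = (S − I)·e^(rT) = (133.14 − 0.7146)·e^(0.0226·6/12) = 132.4254 × 1.011364 = 133.9303
Value (long) = (F − K)·e^(−rT) = (133.9303 − 136.68) × 0.988764 = -2.7188
Value = -£2.72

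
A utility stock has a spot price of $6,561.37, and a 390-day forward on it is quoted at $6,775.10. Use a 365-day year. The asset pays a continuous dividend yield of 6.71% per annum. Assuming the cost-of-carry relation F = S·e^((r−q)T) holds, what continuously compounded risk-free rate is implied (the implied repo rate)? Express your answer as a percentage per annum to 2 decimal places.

9.71%

From F = S·e^((r−q)T): (r − q) = ln(F/S)/T
ln(6775.10/6561.37) = ln(1.032574) = 0.032055
(r − q) = 0.032055 / (390/365) = 0.030000
r = ln(F/S)/T + q = 0.030000 + 0.0671 = 0.097100
r = 9.71%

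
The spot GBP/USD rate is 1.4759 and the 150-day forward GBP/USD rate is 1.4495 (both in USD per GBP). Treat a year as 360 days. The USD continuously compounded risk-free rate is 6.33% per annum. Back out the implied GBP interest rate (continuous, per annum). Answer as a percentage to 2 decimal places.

F = S·e^((r_USD − r_GBP)T) ⇒ r_GBP = r_USD − ln(F/S)/T
ln(1.4495/1.4759) = -0.018049; /(150/360) = -0.043318
r_GBP = 0.0633 + 0.043318 = 0.106618
r_GBP = 10.66%

10.66%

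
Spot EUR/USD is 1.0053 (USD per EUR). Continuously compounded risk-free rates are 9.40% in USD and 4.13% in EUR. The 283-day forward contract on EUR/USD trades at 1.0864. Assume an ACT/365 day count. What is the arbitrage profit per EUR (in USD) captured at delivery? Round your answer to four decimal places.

0.0392 per EUR (in USD)

Fair forward: F* = S·e^(carry·T), with carry = (r_USD − r_EUR) = 0.0940 − 0.0413 = 0.0527
F* = 1.0053 · e^(0.0527 × 283/365) = 1.0053 · e^0.040861 = 1.0053 × 1.041707 = 1.0472
Market 1.0864 > fair 1.0472: forward overpriced → cash-and-carry (buy spot, short the forward).
At maturity, profit = |F_mkt − F*| = |1.0864 − 1.0472| = 0.0392 per EUR (in USD)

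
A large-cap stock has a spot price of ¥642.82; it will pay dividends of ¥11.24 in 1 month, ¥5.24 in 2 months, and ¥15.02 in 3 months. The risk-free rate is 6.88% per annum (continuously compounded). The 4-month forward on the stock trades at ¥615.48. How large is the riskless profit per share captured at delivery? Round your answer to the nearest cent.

PV(dividends) I = 11.24·e^(−0.0688·1/12) + 5.24·e^(−0.0688·2/12) + 15.02·e^(−0.0688·3/12) = 31.1199
Fair forward F* = (S − I)·e^(rT) = (642.82 − 31.1199)·e^0.022933 = 611.7001 × 1.023198 = 625.8903
Market ¥615.48 < fair 625.8903: forward underpriced → reverse cash-and-carry (short the stock, invest proceeds at r, pay the dividends, go long the forward).
Profit at T = |F_mkt − F*| = |615.48 − 625.8903| = ¥10.41 per share

¥10.41 per share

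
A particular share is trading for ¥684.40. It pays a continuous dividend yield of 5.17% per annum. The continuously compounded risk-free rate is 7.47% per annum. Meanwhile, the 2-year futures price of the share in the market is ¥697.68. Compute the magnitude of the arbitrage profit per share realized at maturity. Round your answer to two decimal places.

¥18.94 per share

Fair futures: F* = S·e^(carry·T), with carry = (r − q) = 0.0747 − 0.0517 = 0.0230
F* = 684.40 · e^(0.0230 × 2) = 684.40 · e^0.046000 = 684.40 × 1.047074 = ¥716.6174
Market ¥697.68 < fair ¥716.6174: forward underpriced → reverse cash-and-carry (short spot, go long the forward).
At maturity, profit = |F_mkt − F*| = |697.68 − 716.6174| = ¥18.94 per share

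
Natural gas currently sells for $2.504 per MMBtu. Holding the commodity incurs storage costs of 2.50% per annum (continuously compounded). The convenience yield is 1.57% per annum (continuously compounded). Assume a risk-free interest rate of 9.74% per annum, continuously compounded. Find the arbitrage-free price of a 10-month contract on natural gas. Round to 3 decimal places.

Net carry = r + u − y = 0.0974 + 0.0250 − 0.0157 = 0.1067
F = S·e^((r+u−y)T) = 2.504 · e^(0.1067 × 10/12) = 2.504 · e^0.088917
= 2.504 × 1.092990 = $2.737 per MMBtu

$2.737 per MMBtu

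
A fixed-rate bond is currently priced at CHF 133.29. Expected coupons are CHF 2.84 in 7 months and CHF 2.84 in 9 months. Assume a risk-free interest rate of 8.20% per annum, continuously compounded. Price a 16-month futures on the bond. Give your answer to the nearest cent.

PV(coupons) I = 2.84·e^(−0.0820·7/12) + 2.84·e^(−0.0820·9/12)
I = 2.7074 + 2.6706 = 5.3780
F = (S − I)·e^(rT) = (133.29 − 5.3780) · e^(0.0820·16/12)
= 127.9120 · e^0.109333 = 127.9120 × 1.115534 = CHF 142.69

CHF 142.69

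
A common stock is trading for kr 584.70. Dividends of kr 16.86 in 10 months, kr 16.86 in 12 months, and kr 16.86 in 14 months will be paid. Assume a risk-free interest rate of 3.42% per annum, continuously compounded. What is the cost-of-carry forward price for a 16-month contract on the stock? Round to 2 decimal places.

kr 560.82

PV(dividends) I = 16.86·e^(−0.0342·10/12) + 16.86·e^(−0.0342·12/12) + 16.86·e^(−0.0342·14/12)
I = 16.3863 + 16.2931 + 16.2005 = 48.8799
F = (S − I)·e^(rT) = (584.70 − 48.8799) · e^(0.0342·16/12)
= 535.8201 · e^0.045600 = 535.8201 × 1.046656 = kr 560.82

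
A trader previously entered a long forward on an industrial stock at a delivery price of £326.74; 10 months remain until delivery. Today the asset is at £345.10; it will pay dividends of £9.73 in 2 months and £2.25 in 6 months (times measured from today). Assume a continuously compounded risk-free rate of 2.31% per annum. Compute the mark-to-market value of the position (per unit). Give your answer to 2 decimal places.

PV(remaining dividends) I = 9.73·e^(−0.0231·2/12) + 2.25·e^(−0.0231·6/12) = 11.9168
Current forward F = (S − I)·e^(rT) = (345.10 − 11.9168)·e^(0.0231·10/12) = 333.1832 × 1.019436 = 339.6589
Value (long) = (F − K)·e^(−rT) = (339.6589 − 326.74) × 0.980934 = 12.6726
Value = £12.67

£12.67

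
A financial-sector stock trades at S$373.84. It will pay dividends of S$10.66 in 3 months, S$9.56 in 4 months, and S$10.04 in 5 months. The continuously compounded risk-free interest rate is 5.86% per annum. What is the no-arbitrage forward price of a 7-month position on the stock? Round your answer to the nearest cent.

PV(dividends) I = 10.66·e^(−0.0586·3/12) + 9.56·e^(−0.0586·4/12) + 10.04·e^(−0.0586·5/12)
I = 10.5050 + 9.3751 + 9.7978 = 29.6779
F = (S − I)·e^(rT) = (373.84 − 29.6779) · e^(0.0586·7/12)
= 344.1621 · e^0.034183 = 344.1621 × 1.034774 = S$356.13

S$356.13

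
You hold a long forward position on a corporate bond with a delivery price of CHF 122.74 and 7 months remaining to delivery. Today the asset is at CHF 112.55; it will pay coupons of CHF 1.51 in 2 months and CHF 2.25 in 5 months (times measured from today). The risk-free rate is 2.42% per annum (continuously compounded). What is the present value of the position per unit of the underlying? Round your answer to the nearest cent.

PV(remaining coupons) I = 1.51·e^(−0.0242·2/12) + 2.25·e^(−0.0242·5/12) = 3.7313
Current forward F = (S − I)·e^(rT) = (112.55 − 3.7313)·e^(0.0242·7/12) = 108.8187 × 1.014217 = 110.3658
Value (long) = (F − K)·e^(−rT) = (110.3658 − 122.74) × 0.985983 = -12.2008
Value = -CHF 12.20

-CHF 12.20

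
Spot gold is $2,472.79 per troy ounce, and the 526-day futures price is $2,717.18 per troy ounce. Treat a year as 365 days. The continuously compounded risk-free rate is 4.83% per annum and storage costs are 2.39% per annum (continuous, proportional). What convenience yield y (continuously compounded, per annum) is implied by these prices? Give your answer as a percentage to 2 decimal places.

0.68%

F = S·e^((r+u−y)T) ⇒ (r+u−y) = ln(F/S)/T
ln(2717.18/2472.79) = 0.094248; /T ⇒ 0.065400
y = r + u − ln(F/S)/T = 0.0483 + 0.0239 − 0.065400 = 0.006800
y = 0.68%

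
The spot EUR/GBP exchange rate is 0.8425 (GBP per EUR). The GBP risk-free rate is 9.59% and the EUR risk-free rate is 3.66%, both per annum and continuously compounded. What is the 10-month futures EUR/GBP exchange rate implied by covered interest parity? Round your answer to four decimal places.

0.8852

F = S·e^((r_GBP − r_EUR)T) = 0.8425 · e^((0.0959 − 0.0366) × 10/12)
= 0.8425 · e^0.049417 = 0.8425 × 1.050658
F = 0.8852 GBP per EUR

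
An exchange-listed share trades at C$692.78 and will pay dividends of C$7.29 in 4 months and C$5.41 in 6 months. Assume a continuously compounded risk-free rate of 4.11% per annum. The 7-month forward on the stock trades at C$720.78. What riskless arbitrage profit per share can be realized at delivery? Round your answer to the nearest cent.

C$23.98 per share

PV(dividends) I = 7.29·e^(−0.0411·4/12) + 5.41·e^(−0.0411·6/12) = 12.4908
Fair forward F* = (S − I)·e^(rT) = (692.78 − 12.4908)·e^0.023975 = 680.2892 × 1.024265 = 696.7964
Market C$720.78 > fair 696.7964: forward overpriced → cash-and-carry (borrow at r, buy the stock and collect the dividends, short the forward).
Profit at T = |F_mkt − F*| = |720.78 − 696.7964| = C$23.98 per share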